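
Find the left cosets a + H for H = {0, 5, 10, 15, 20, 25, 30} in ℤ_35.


H = {0, 5, 10, 15, 20, 25, 30}, |H| = 7
Number of cosets = |G|/|H| = 35/7 = 5
0 + H = {0, 5, 10, 15, 20, 25, 30}
1 + H = {1, 6, 11, 16, 21, 26, 31}
2 + H = {2, 7, 12, 17, 22, 27, 32}
3 + H = {3, 8, 13, 18, 23, 28, 33}
4 + H = {4, 9, 14, 19, 24, 29, 34}

Cosets: 0+H={0,5,10,15,20,25,30}; 1+H={1,6,11,16,21,26,31}; 2+H={2,7,12,17,22,27,32}; 3+H={3,8,13,18,23,28,33}; 4+H={4,9,14,19,24,29,34}


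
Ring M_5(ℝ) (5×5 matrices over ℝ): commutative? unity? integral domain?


Matrix multiplication is non-commutative for n ≥ 2; the identity matrix I is the unity; singular matrices give zero divisors, so not an integral domain
Commutative: No
Integral domain: No
Has unity: Yes

M_5(ℝ) (5×5 matrices over ℝ): Commutative=No, Unity=Yes


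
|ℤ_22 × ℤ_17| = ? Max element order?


|ℤ_22 × ℤ_17| = 22 × 17 = 374
Max element order = lcm(22,17) = 374
Cyclic? Yes (gcd=1)

|ℤ_22×ℤ_17| = 374, max element order = 374


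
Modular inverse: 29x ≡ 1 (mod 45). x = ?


Use the extended Euclidean algorithm to write 1 = 29·s + 45·t; then s mod 45 is the inverse.
Euclidean algorithm:
  29 = 0·45 + 29
  45 = 1·29 + 16
  29 = 1·16 + 13
  16 = 1·13 + 3
  13 = 4·3 + 1
  3 = 3·1 + 0
gcd(29,45) = 1
Back-substitution gives: 29·(14) + 45·(-9) = 1
So 29⁻¹ ≡ 14 ≡ 14 (mod 45)
Check: 29 × 14 = 406 ≡ 1 (mod 45) ✓

29⁻¹ ≡ 14 (mod 45)


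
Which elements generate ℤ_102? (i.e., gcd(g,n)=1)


g generates ℤ_n iff gcd(g,n) = 1
Prime factors of 102: 2, 3, 17
Generators are g ∈ {1,...,101} not divisible by any of these primes.
Generators: {1, 5, 7, 11, 13, 19, 23, 25, 29, 31, 35, 37, 41, 43, 47, 49, 53, 55, 59, 61, 65, 67, 71, 73, 77, 79, 83, 89, 91, 95, 97, 101}
Number of generators = φ(102) = 32

Generators of ℤ_102 = {1, 5, 7, 11, 13, 19, 23, 25, 29, 31, 35, 37, 41, 43, 47, 49, 53, 55, 59, 61, 65, 67, 71, 73, 77, 79, 83, 89, 91, 95, 97, 101}


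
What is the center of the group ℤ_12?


Z(G) = {g ∈ G | gx = xg for all x ∈ G}
ℤ_12 is abelian, so Z(G) = G

Z(ℤ_12) = ℤ_12


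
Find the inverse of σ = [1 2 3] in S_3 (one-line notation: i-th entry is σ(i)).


To find σ⁻¹, swap domain and range:
σ(1) = 1 → σ⁻¹(1) = 1
σ(2) = 2 → σ⁻¹(2) = 2
σ(3) = 3 → σ⁻¹(3) = 3

σ⁻¹ = [1 2 3]


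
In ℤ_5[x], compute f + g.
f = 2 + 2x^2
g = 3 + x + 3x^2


Add coefficients mod 5:
x^0: 2 + 3 = 0 (mod 5)
x^1: 0 + 1 = 1 (mod 5)
x^2: 2 + 3 = 0 (mod 5)
Result: x

f + g = x


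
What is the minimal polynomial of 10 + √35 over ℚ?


Let α = 10 + √35. Then α - 10 = √35, so (α - 10)² = 35, giving α² - 20α + 65 = 0. Degree 2 and α ∉ ℚ, so this is the minimal polynomial.

Minimal polynomial: x² - 20x + 65


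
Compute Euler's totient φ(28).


φ(n) = count of k ∈ {1,...,n} with gcd(k,n)=1
Coprimes to 28: {1, 3, 5, 9, 11, 13, 15, 17, 19, 23, 25, 27}
Count: 12

φ(28) = 12


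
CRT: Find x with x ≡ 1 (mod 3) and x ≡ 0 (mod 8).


m₁ = 3, m₂ = 8, gcd = 1, so CRT applies. M = m₁·m₂ = 24
Let M₁ = M/m₁ = 8, M₂ = M/m₂ = 3
Find y₁ ≡ M₁⁻¹ (mod m₁): 8⁻¹ ≡ 2 (mod 3)
Find y₂ ≡ M₂⁻¹ (mod m₂): 3⁻¹ ≡ 3 (mod 8)
x = a₁·M₁·y₁ + a₂·M₂·y₂ = 1·8·2 + 0·3·3 = 16
Reduce mod 24: x ≡ 16
Check: 16 mod 3 = 1 ✓, 16 mod 8 = 0 ✓

x ≡ 16 (mod 24)


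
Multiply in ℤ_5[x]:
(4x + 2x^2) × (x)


Expand and collect like terms; reduce coefficients mod 5:
x^0: 0·0 = 0 ≡ 0 (mod 5)
x^1: 0·1 + 4·0 = 0 ≡ 0 (mod 5)
x^2: 4·1 + 2·0 = 4 ≡ 4 (mod 5)
x^3: 2·1 = 2 ≡ 2 (mod 5)
Result: 4x^2 + 2x^3

f · g = 4x^2 + 2x^3


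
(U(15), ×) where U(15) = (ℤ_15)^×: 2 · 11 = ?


Operation: multiplication mod 15
2 · 11 = (a × b) mod 15 with a = 2, b = 11

2 · 11 = 7


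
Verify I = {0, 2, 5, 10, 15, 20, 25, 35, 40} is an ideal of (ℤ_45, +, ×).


Check ideal conditions for I = {0, 2, 5, 10, 15, 20, 25, 35, 40} in ℤ_45:
(1) I is an additive subgroup? No
(2) For r ∈ ℤ_45 and a ∈ I: r·a ∈ I? No  [counterexample: r=2, a=2, r·a mod 45 = 4 ∉ I]

No, I is not an ideal of ℤ_45


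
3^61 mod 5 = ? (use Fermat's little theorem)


Fermat's little theorem: if p is prime and gcd(a,p)=1, then a^(p-1) ≡ 1 (mod p)
p = 5 is prime, gcd(3,5) = 1
Reduce exponent: 61 mod 4 = 1
So 3^61 ≡ 3^1 (mod 5)
3^1 mod 5 = 3

3^61 ≡ 3 (mod 5)


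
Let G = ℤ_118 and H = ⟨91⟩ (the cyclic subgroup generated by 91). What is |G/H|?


|⟨91⟩| = n / gcd(91, 118) = 118 / 1 = 118
H is normal (ℤ_118 is abelian).
|G/H| = |G| / |H| = 118 / 118 = 1

|G/H| = 1


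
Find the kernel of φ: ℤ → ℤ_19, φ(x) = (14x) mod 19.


Kernel = preimage of identity
ker(φ) = {x ∈ ℤ : 14x ≡ 0 (mod 19)}. gcd(14,19) = 1, so 14x ≡ 0 (mod 19) ⟺ x ≡ 0 (mod 19/1 = 19). Hence ker(φ) = 19ℤ

ker(φ) = 19ℤ


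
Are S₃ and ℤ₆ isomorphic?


Comparing S₃ and ℤ₆:
S₃ is non-abelian, ℤ₆ is abelian

No, S₃ ≇ ℤ₆


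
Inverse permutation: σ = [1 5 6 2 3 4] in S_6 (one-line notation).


To find σ⁻¹, swap domain and range:
σ(1) = 1 → σ⁻¹(1) = 1
σ(2) = 5 → σ⁻¹(5) = 2
σ(3) = 6 → σ⁻¹(6) = 3
σ(4) = 2 → σ⁻¹(2) = 4
σ(5) = 3 → σ⁻¹(3) = 5
σ(6) = 4 → σ⁻¹(4) = 6

σ⁻¹ = [1 4 5 6 2 3]


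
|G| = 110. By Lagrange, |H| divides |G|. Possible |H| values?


Lagrange's theorem: |H| divides |G|
|G| = 110
Divisors of 110: 1, 2, 5, 10, 11, 22, 55, 110

Possible subgroup orders: {1, 2, 5, 10, 11, 22, 55, 110}


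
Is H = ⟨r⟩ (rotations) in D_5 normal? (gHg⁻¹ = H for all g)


H = ⟨r⟩ (rotations) in D_5
The rotation subgroup ⟨r⟩ has index 2 in D_5, so it is normal

Yes, normal subgroup


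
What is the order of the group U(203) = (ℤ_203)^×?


U(n) is the group of units mod n; |U(n)| = φ(n)
|U(203)| = φ(203) = 168

|U(203) = (ℤ_203)^×| = 168


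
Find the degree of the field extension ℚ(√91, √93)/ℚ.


[ℚ(√91,√93):ℚ] = [ℚ(√91,√93):ℚ(√91)]·[ℚ(√91):ℚ] = 2·2 = 4

[ℚ(√91, √93)/ℚ] = 4


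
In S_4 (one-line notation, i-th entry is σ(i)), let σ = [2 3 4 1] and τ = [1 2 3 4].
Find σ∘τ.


σ∘τ: apply τ first, then σ
1 →τ 1 →σ 2
2 →τ 2 →σ 3
3 →τ 3 →σ 4
4 →τ 4 →σ 1

σ∘τ = [2 3 4 1]


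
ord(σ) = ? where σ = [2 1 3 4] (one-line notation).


Cycle decomposition: (1 2)
Cycle lengths: 2
Order = lcm(2) = 2

ord(σ) = 2


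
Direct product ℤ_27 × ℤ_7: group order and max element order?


|ℤ_27 × ℤ_7| = 27 × 7 = 189
Max element order = lcm(27,7) = 189
Cyclic? Yes (gcd=1)

|ℤ_27×ℤ_7| = 189, max element order = 189


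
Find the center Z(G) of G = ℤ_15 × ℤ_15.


Z(G) = {g ∈ G | gx = xg for all x ∈ G}
Direct product of abelian groups is abelian, so Z(G) = G

Z(ℤ_15 × ℤ_15) = ℤ_15 × ℤ_15


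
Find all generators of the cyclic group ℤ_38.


g generates ℤ_n iff gcd(g,n) = 1
Prime factors of 38: 2, 19
Generators are g ∈ {1,...,37} not divisible by any of these primes.
Generators: {1, 3, 5, 7, 9, 11, 13, 15, 17, 21, 23, 25, 27, 29, 31, 33, 35, 37}
Number of generators = φ(38) = 18

Generators of ℤ_38 = {1, 3, 5, 7, 9, 11, 13, 15, 17, 21, 23, 25, 27, 29, 31, 33, 35, 37}


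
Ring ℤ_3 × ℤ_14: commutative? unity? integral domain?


Direct product ring; commutative with unity (1,1); but (1,0)·(0,1) = (0,0) gives zero divisors, so not an integral domain
Commutative: Yes
Integral domain: No
Has unity: Yes

ℤ_3 × ℤ_14: Commutative=Yes, Unity=Yes


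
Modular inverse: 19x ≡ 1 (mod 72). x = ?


Use the extended Euclidean algorithm to write 1 = 19·s + 72·t; then s mod 72 is the inverse.
Euclidean algorithm:
  19 = 0·72 + 19
  72 = 3·19 + 15
  19 = 1·15 + 4
  15 = 3·4 + 3
  4 = 1·3 + 1
  3 = 3·1 + 0
gcd(19,72) = 1
Back-substitution gives: 19·(19) + 72·(-5) = 1
So 19⁻¹ ≡ 19 ≡ 19 (mod 72)
Check: 19 × 19 = 361 ≡ 1 (mod 72) ✓

19⁻¹ ≡ 19 (mod 72)


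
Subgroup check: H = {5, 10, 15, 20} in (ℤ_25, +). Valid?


Subgroup test for H = {5, 10, 15, 20} in (ℤ_25, +):
(1) 0 ∈ H? No
(2) Closure: for all a,b ∈ H, (a+b) mod 25 ∈ H? No  [counterexample: 5 + 20 = 0 ∉ H]
(3) Inverses: for all a ∈ H, -a mod 25 ∈ H? Yes

No, H is not a subgroup of ℤ_25


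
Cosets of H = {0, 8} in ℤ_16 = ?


H = {0, 8}, |H| = 2
Number of cosets = |G|/|H| = 16/2 = 8
0 + H = {0, 8}
1 + H = {1, 9}
2 + H = {2, 10}
3 + H = {3, 11}
4 + H = {4, 12}
5 + H = {5, 13}
6 + H = {6, 14}
7 + H = {7, 15}

Cosets: 0+H={0,8}; 1+H={1,9}; 2+H={2,10}; 3+H={3,11}; 4+H={4,12}; 5+H={5,13}; 6+H={6,14}; 7+H={7,15}


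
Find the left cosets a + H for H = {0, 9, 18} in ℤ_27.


H = {0, 9, 18}, |H| = 3
Number of cosets = |G|/|H| = 27/3 = 9
0 + H = {0, 9, 18}
1 + H = {1, 10, 19}
2 + H = {2, 11, 20}
3 + H = {3, 12, 21}
4 + H = {4, 13, 22}
5 + H = {5, 14, 23}
6 + H = {6, 15, 24}
7 + H = {7, 16, 25}
8 + H = {8, 17, 26}

Cosets: 0+H={0,9,18}; 1+H={1,10,19}; 2+H={2,11,20}; 3+H={3,12,21}; 4+H={4,13,22}; 5+H={5,14,23}; 6+H={6,15,24}; 7+H={7,16,25}; 8+H={8,17,26}


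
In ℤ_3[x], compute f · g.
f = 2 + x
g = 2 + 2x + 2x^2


Expand and collect like terms; reduce coefficients mod 3:
x^0: 2·2 = 4 ≡ 1 (mod 3)
x^1: 2·2 + 1·2 = 6 ≡ 0 (mod 3)
x^2: 2·2 + 1·2 = 6 ≡ 0 (mod 3)
x^3: 1·2 = 2 ≡ 2 (mod 3)
Result: 1 + 2x^3

f · g = 1 + 2x^3


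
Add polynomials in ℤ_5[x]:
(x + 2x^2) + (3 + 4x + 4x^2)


Add coefficients mod 5:
x^0: 0 + 3 = 3 (mod 5)
x^1: 1 + 4 = 0 (mod 5)
x^2: 2 + 4 = 1 (mod 5)
Result: 3 + x^2

f + g = 3 + x^2


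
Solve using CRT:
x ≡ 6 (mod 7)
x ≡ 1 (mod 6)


m₁ = 7, m₂ = 6, gcd = 1, so CRT applies. M = m₁·m₂ = 42
Let M₁ = M/m₁ = 6, M₂ = M/m₂ = 7
Find y₁ ≡ M₁⁻¹ (mod m₁): 6⁻¹ ≡ 6 (mod 7)
Find y₂ ≡ M₂⁻¹ (mod m₂): 7⁻¹ ≡ 1 (mod 6)
x = a₁·M₁·y₁ + a₂·M₂·y₂ = 6·6·6 + 1·7·1 = 223
Reduce mod 42: x ≡ 13
Check: 13 mod 7 = 6 ✓, 13 mod 6 = 1 ✓

x ≡ 13 (mod 42)


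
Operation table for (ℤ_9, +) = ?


Elements: {0, 1, 2, 3, 4, 5, 6, 7, 8}
Operation: addition mod 9
Entry (a, b) = (a + b) mod 9

Cayley table:
  | 0 | 1 | 2 | 3 | 4 | 5 | 6 | 7 | 8
0 | 0 | 1 | 2 | 3 | 4 | 5 | 6 | 7 | 8
1 | 1 | 2 | 3 | 4 | 5 | 6 | 7 | 8 | 0
2 | 2 | 3 | 4 | 5 | 6 | 7 | 8 | 0 | 1
3 | 3 | 4 | 5 | 6 | 7 | 8 | 0 | 1 | 2
4 | 4 | 5 | 6 | 7 | 8 | 0 | 1 | 2 | 3
5 | 5 | 6 | 7 | 8 | 0 | 1 | 2 | 3 | 4
6 | 6 | 7 | 8 | 0 | 1 | 2 | 3 | 4 | 5
7 | 7 | 8 | 0 | 1 | 2 | 3 | 4 | 5 | 6
8 | 8 | 0 | 1 | 2 | 3 | 4 | 5 | 6 | 7


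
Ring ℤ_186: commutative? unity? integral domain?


ℤ_186 is a commutative ring with unity 1; 186 = 2×93 is composite, so 2·93 ≡ 0 gives zero divisors (not an integral domain)
Commutative: Yes
Integral domain: No
Has unity: Yes

ℤ_186: Commutative=Yes, Unity=Yes


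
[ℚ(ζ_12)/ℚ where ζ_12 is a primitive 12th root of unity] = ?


[ℚ(ζ_n):ℚ] = deg Φ_n(x) = φ(n). Here φ(12) = 4

[ℚ(ζ_12)/ℚ where ζ_12 is a primitive 12th root of unity] = 4


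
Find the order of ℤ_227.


ℤ_n has n elements.

|ℤ_227| = 227


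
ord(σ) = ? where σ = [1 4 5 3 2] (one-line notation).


Cycle decomposition: (2 4 3 5)
Cycle lengths: 4
Order = lcm(4) = 4

ord(σ) = 4


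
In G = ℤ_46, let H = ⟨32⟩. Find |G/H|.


|⟨32⟩| = n / gcd(32, 46) = 46 / 2 = 23
H is normal (ℤ_46 is abelian).
|G/H| = |G| / |H| = 46 / 23 = 2

|G/H| = 2


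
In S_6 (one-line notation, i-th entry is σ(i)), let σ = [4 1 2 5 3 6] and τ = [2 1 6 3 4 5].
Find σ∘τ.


σ∘τ: apply τ first, then σ
1 →τ 2 →σ 1
2 →τ 1 →σ 4
3 →τ 6 →σ 6
4 →τ 3 →σ 2
5 →τ 4 →σ 5
6 →τ 5 →σ 3

σ∘τ = [1 4 6 2 5 3]


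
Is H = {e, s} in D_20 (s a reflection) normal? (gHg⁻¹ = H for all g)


H = {e, s} in D_20 (s a reflection)
r·s·r⁻¹ = sr⁻² ≠ s for n ≥ 3, so {e, s} is not closed under conjugation

No, not a normal subgroup


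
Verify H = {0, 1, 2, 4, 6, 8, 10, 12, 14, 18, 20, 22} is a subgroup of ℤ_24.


Subgroup test for H = {0, 1, 2, 4, 6, 8, 10, 12, 14, 18, 20, 22} in (ℤ_24, +):
(1) 0 ∈ H? Yes
(2) Closure: for all a,b ∈ H, (a+b) mod 24 ∈ H? No  [counterexample: 1 + 2 = 3 ∉ H]
(3) Inverses: for all a ∈ H, -a mod 24 ∈ H? No

No, H is not a subgroup of ℤ_24


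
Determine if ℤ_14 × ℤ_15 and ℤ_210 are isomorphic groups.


Comparing ℤ_14 × ℤ_15 and ℤ_210:
gcd(14,15) = 1, so ℤ_14 × ℤ_15 ≅ ℤ_210 (CRT)

Yes, ℤ_14 × ℤ_15 ≅ ℤ_210


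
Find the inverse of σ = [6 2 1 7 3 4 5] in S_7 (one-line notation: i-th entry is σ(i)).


To find σ⁻¹, swap domain and range:
σ(1) = 6 → σ⁻¹(6) = 1
σ(2) = 2 → σ⁻¹(2) = 2
σ(3) = 1 → σ⁻¹(1) = 3
σ(4) = 7 → σ⁻¹(7) = 4
σ(5) = 3 → σ⁻¹(3) = 5
σ(6) = 4 → σ⁻¹(4) = 6
σ(7) = 5 → σ⁻¹(5) = 7

σ⁻¹ = [3 2 5 6 7 1 4]


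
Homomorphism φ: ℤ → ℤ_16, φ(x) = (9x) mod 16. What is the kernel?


Kernel = preimage of identity
ker(φ) = {x ∈ ℤ : 9x ≡ 0 (mod 16)}. gcd(9,16) = 1, so 9x ≡ 0 (mod 16) ⟺ x ≡ 0 (mod 16/1 = 16). Hence ker(φ) = 16ℤ

ker(φ) = 16ℤ


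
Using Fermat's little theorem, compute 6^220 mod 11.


Fermat's little theorem: if p is prime and gcd(a,p)=1, then a^(p-1) ≡ 1 (mod p)
p = 11 is prime, gcd(6,11) = 1
Reduce exponent: 220 mod 10 = 0
So 6^220 ≡ 6^0 (mod 11)
6^0 = 1

6^220 ≡ 1 (mod 11)


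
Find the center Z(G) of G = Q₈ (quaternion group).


Z(G) = {g ∈ G | gx = xg for all x ∈ G}
In Q₈ = {±1, ±i, ±j, ±k}, only ±1 commute with every element

Z(Q₈ (quaternion group)) = {1, -1}


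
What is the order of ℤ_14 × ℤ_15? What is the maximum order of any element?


|ℤ_14 × ℤ_15| = 14 × 15 = 210
Max element order = lcm(14,15) = 210
Cyclic? Yes (gcd=1)

|ℤ_14×ℤ_15| = 210, max element order = 210


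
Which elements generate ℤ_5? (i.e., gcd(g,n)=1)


g generates ℤ_n iff gcd(g,n) = 1
Checking each g ∈ {1,...,4}:
gcd(1,5) = 1
gcd(2,5) = 1
gcd(3,5) = 1
gcd(4,5) = 1
Generators: {1, 2, 3, 4}
Number of generators = φ(5) = 4

Generators of ℤ_5 = {1, 2, 3, 4}


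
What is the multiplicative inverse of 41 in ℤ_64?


Use the extended Euclidean algorithm to write 1 = 41·s + 64·t; then s mod 64 is the inverse.
Euclidean algorithm:
  41 = 0·64 + 41
  64 = 1·41 + 23
  41 = 1·23 + 18
  23 = 1·18 + 5
  18 = 3·5 + 3
  5 = 1·3 + 2
  3 = 1·2 + 1
  2 = 2·1 + 0
gcd(41,64) = 1
Back-substitution gives: 41·(25) + 64·(-16) = 1
So 41⁻¹ ≡ 25 ≡ 25 (mod 64)
Check: 41 × 25 = 1025 ≡ 1 (mod 64) ✓

41⁻¹ ≡ 25 (mod 64)


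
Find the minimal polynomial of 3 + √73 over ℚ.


Let α = 3 + √73. Then α - 3 = √73, so (α - 3)² = 73, giving α² - 6α - 64 = 0. Degree 2 and α ∉ ℚ, so this is the minimal polynomial.

Minimal polynomial: x² - 6x - 64


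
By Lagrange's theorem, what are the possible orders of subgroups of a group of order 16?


Lagrange's theorem: |H| divides |G|
|G| = 16
Divisors of 16: 1, 2, 4, 8, 16

Possible subgroup orders: {1, 2, 4, 8, 16}


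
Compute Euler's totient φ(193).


Factor n: 193 = 193
φ(n) = n · ∏(1 - 1/p) over distinct primes p | n
φ(193) = 193 · (1 - 1/193) = 192

φ(193) = 192


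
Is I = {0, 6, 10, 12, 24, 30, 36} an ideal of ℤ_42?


Check ideal conditions for I = {0, 6, 10, 12, 24, 30, 36} in ℤ_42:
(1) I is an additive subgroup? No
(2) For r ∈ ℤ_42 and a ∈ I: r·a ∈ I? No  [counterexample: r=2, a=10, r·a mod 42 = 20 ∉ I]

No, I is not an ideal of ℤ_42


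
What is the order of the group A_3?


|A_n| = n!/2 (even permutations)
|A_3| = 3!/2 = 6/2 = 3

|A_3| = 3


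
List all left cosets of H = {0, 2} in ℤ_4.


H = {0, 2}, |H| = 2
Number of cosets = |G|/|H| = 4/2 = 2
0 + H = {0, 2}
1 + H = {1, 3}

Cosets: 0+H={0,2}; 1+H={1,3}


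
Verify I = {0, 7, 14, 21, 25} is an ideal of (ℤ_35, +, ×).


Check ideal conditions for I = {0, 7, 14, 21, 25} in ℤ_35:
(1) I is an additive subgroup? No
(2) For r ∈ ℤ_35 and a ∈ I: r·a ∈ I? No  [counterexample: r=2, a=14, r·a mod 35 = 28 ∉ I]

No, I is not an ideal of ℤ_35


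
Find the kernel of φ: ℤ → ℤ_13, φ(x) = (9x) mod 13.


Kernel = preimage of identity
ker(φ) = {x ∈ ℤ : 9x ≡ 0 (mod 13)}. gcd(9,13) = 1, so 9x ≡ 0 (mod 13) ⟺ x ≡ 0 (mod 13/1 = 13). Hence ker(φ) = 13ℤ

ker(φ) = 13ℤ


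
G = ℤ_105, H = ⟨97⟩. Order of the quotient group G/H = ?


|⟨97⟩| = n / gcd(97, 105) = 105 / 1 = 105
H is normal (ℤ_105 is abelian).
|G/H| = |G| / |H| = 105 / 105 = 1

|G/H| = 1


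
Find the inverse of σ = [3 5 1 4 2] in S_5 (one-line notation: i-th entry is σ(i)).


To find σ⁻¹, swap domain and range:
σ(1) = 3 → σ⁻¹(3) = 1
σ(2) = 5 → σ⁻¹(5) = 2
σ(3) = 1 → σ⁻¹(1) = 3
σ(4) = 4 → σ⁻¹(4) = 4
σ(5) = 2 → σ⁻¹(2) = 5

σ⁻¹ = [3 5 1 4 2]


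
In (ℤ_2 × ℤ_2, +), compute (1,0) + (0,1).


Operation: componentwise addition mod (2, 2)
(1,0) + (0,1) = ((a₁+b₁) mod 2, (a₂+b₂) mod 2) with a = (1,0), b = (0,1)

(1,0) + (0,1) = (1,1)


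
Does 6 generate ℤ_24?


g generates ℤ_n iff gcd(g, n) = 1
gcd(6, 24) = 6
Since gcd = 6 ≠ 1, ⟨6⟩ has order 4 < 24, so 6 is not a generator.

No, 6 does not generate ℤ_24


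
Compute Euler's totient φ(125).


Factor n: 125 = 5^3
φ(n) = n · ∏(1 - 1/p) over distinct primes p | n
φ(125) = 125 · (1 - 1/5) = 100

φ(125) = 100


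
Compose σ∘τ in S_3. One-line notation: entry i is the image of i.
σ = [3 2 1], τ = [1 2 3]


σ∘τ: apply τ first, then σ
1 →τ 1 →σ 3
2 →τ 2 →σ 2
3 →τ 3 →σ 1

σ∘τ = [3 2 1]


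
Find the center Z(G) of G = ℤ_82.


Z(G) = {g ∈ G | gx = xg for all x ∈ G}
ℤ_82 is abelian, so Z(G) = G

Z(ℤ_82) = ℤ_82


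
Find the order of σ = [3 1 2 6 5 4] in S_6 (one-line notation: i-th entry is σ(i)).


Cycle decomposition: (1 3 2) (4 6)
Cycle lengths: 3, 2
Order = lcm(3, 2) = 6

ord(σ) = 6


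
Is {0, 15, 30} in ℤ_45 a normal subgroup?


H = {0, 15, 30} in ℤ_45
ℤ_45 is abelian; every subgroup of an abelian group is normal

Yes, normal subgroup


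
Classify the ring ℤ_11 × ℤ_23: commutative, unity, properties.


Direct product ring; commutative with unity (1,1); but (1,0)·(0,1) = (0,0) gives zero divisors, so not an integral domain
Commutative: Yes
Integral domain: No
Has unity: Yes

ℤ_11 × ℤ_23: Commutative=Yes, Unity=Yes


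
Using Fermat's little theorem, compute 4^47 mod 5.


Fermat's little theorem: if p is prime and gcd(a,p)=1, then a^(p-1) ≡ 1 (mod p)
p = 5 is prime, gcd(4,5) = 1
Reduce exponent: 47 mod 4 = 3
So 4^47 ≡ 4^3 (mod 5)
4^3 mod 5 = 4

4^47 ≡ 4 (mod 5)


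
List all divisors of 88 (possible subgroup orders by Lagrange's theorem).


Lagrange's theorem: |H| divides |G|
|G| = 88
Divisors of 88: 1, 2, 4, 8, 11, 22, 44, 88

Possible subgroup orders: {1, 2, 4, 8, 11, 22, 44, 88}


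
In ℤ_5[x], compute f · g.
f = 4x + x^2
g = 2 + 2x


Expand and collect like terms; reduce coefficients mod 5:
x^0: 0·2 = 0 ≡ 0 (mod 5)
x^1: 0·2 + 4·2 = 8 ≡ 3 (mod 5)
x^2: 4·2 + 1·2 = 10 ≡ 0 (mod 5)
x^3: 1·2 = 2 ≡ 2 (mod 5)
Result: 3x + 2x^3

f · g = 3x + 2x^3


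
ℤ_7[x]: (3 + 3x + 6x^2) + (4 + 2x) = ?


Add coefficients mod 7:
x^0: 3 + 4 = 0 (mod 7)
x^1: 3 + 2 = 5 (mod 7)
x^2: 6 + 0 = 6 (mod 7)
Result: 5x + 6x^2

f + g = 5x + 6x^2


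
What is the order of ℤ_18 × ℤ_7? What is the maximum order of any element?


|ℤ_18 × ℤ_7| = 18 × 7 = 126
Max element order = lcm(18,7) = 126
Cyclic? Yes (gcd=1)

|ℤ_18×ℤ_7| = 126, max element order = 126


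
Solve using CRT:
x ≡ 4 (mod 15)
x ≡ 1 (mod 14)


m₁ = 15, m₂ = 14, gcd = 1, so CRT applies. M = m₁·m₂ = 210
Let M₁ = M/m₁ = 14, M₂ = M/m₂ = 15
Find y₁ ≡ M₁⁻¹ (mod m₁): 14⁻¹ ≡ 14 (mod 15)
Find y₂ ≡ M₂⁻¹ (mod m₂): 15⁻¹ ≡ 1 (mod 14)
x = a₁·M₁·y₁ + a₂·M₂·y₂ = 4·14·14 + 1·15·1 = 799
Reduce mod 210: x ≡ 169
Check: 169 mod 15 = 4 ✓, 169 mod 14 = 1 ✓

x ≡ 169 (mod 210)


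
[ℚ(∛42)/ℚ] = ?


∛42 has minimal polynomial x³ - 42 (irreducible over ℚ since 42 is not a perfect cube)

[ℚ(∛42)/ℚ] = 3


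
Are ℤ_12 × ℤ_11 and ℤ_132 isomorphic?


Comparing ℤ_12 × ℤ_11 and ℤ_132:
gcd(12,11) = 1, so ℤ_12 × ℤ_11 ≅ ℤ_132 (CRT)

Yes, ℤ_12 × ℤ_11 ≅ ℤ_132


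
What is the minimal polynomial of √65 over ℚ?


√65 satisfies x² - 65 = 0, irreducible over ℚ since 65 is squarefree

Minimal polynomial: x² - 65


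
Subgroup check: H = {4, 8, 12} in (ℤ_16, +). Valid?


Subgroup test for H = {4, 8, 12} in (ℤ_16, +):
(1) 0 ∈ H? No
(2) Closure: for all a,b ∈ H, (a+b) mod 16 ∈ H? No  [counterexample: 4 + 12 = 0 ∉ H]
(3) Inverses: for all a ∈ H, -a mod 16 ∈ H? Yes

No, H is not a subgroup of ℤ_16


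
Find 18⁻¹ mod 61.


Use the extended Euclidean algorithm to write 1 = 18·s + 61·t; then s mod 61 is the inverse.
Euclidean algorithm:
  18 = 0·61 + 18
  61 = 3·18 + 7
  18 = 2·7 + 4
  7 = 1·4 + 3
  4 = 1·3 + 1
  3 = 3·1 + 0
gcd(18,61) = 1
Back-substitution gives: 18·(17) + 61·(-5) = 1
So 18⁻¹ ≡ 17 ≡ 17 (mod 61)
Check: 18 × 17 = 306 ≡ 1 (mod 61) ✓

18⁻¹ ≡ 17 (mod 61)


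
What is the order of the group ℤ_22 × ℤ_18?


|A × B| = |A| · |B|
|ℤ_22 × ℤ_18| = 22 × 18 = 396

|ℤ_22 × ℤ_18| = 396


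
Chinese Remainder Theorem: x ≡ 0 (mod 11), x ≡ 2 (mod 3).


m₁ = 11, m₂ = 3, gcd = 1, so CRT applies. M = m₁·m₂ = 33
Let M₁ = M/m₁ = 3, M₂ = M/m₂ = 11
Find y₁ ≡ M₁⁻¹ (mod m₁): 3⁻¹ ≡ 4 (mod 11)
Find y₂ ≡ M₂⁻¹ (mod m₂): 11⁻¹ ≡ 2 (mod 3)
x = a₁·M₁·y₁ + a₂·M₂·y₂ = 0·3·4 + 2·11·2 = 44
Reduce mod 33: x ≡ 11
Check: 11 mod 11 = 0 ✓, 11 mod 3 = 2 ✓

x ≡ 11 (mod 33)


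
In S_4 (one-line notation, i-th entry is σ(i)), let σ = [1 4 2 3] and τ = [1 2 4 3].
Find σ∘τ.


σ∘τ: apply τ first, then σ
1 →τ 1 →σ 1
2 →τ 2 →σ 4
3 →τ 4 →σ 3
4 →τ 3 →σ 2

σ∘τ = [1 4 3 2]


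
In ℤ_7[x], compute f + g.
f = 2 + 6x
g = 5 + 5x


Add coefficients mod 7:
x^0: 2 + 5 = 0 (mod 7)
x^1: 6 + 5 = 4 (mod 7)
Result: 4x

f + g = 4x


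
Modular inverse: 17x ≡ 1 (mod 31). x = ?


Use the extended Euclidean algorithm to write 1 = 17·s + 31·t; then s mod 31 is the inverse.
Euclidean algorithm:
  17 = 0·31 + 17
  31 = 1·17 + 14
  17 = 1·14 + 3
  14 = 4·3 + 2
  3 = 1·2 + 1
  2 = 2·1 + 0
gcd(17,31) = 1
Back-substitution gives: 17·(11) + 31·(-6) = 1
So 17⁻¹ ≡ 11 ≡ 11 (mod 31)
Check: 17 × 11 = 187 ≡ 1 (mod 31) ✓

17⁻¹ ≡ 11 (mod 31)


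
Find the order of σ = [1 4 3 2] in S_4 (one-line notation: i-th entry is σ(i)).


Cycle decomposition: (2 4)
Cycle lengths: 2
Order = lcm(2) = 2

ord(σ) = 2


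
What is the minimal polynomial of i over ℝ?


i satisfies x² + 1 = 0, irreducible over ℝ

Minimal polynomial: x² + 1


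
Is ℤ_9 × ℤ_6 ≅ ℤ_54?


Comparing ℤ_9 × ℤ_6 and ℤ_54:
gcd(9,6) = 3 ≠ 1. Max element order in ℤ_9×ℤ_6 is lcm(9,6) = 18 < 54, so it has no element of order 54

No, ℤ_9 × ℤ_6 ≇ ℤ_54


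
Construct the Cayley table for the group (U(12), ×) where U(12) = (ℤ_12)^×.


Elements: {1, 5, 7, 11}
Operation: multiplication mod 12
Entry (a, b) = (a × b) mod 12

Cayley table:
   |  1 |  5 |  7 | 11
 1 |  1 |  5 |  7 | 11
 5 |  5 |  1 | 11 |  7
 7 |  7 | 11 |  1 |  5
11 | 11 |  7 |  5 |  1


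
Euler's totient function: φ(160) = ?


Factor n: 160 = 2^5 × 5
φ(n) = n · ∏(1 - 1/p) over distinct primes p | n
φ(160) = 160 · (1 - 1/2) · (1 - 1/5) = 64

φ(160) = 64


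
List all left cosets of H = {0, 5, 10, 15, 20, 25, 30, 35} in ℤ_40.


H = {0, 5, 10, 15, 20, 25, 30, 35}, |H| = 8
Number of cosets = |G|/|H| = 40/8 = 5
0 + H = {0, 5, 10, 15, 20, 25, 30, 35}
1 + H = {1, 6, 11, 16, 21, 26, 31, 36}
2 + H = {2, 7, 12, 17, 22, 27, 32, 37}
3 + H = {3, 8, 13, 18, 23, 28, 33, 38}
4 + H = {4, 9, 14, 19, 24, 29, 34, 39}

Cosets: 0+H={0,5,10,15,20,25,30,35}; 1+H={1,6,11,16,21,26,31,36}; 2+H={2,7,12,17,22,27,32,37}; 3+H={3,8,13,18,23,28,33,38}; 4+H={4,9,14,19,24,29,34,39}


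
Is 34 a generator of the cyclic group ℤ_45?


g generates ℤ_n iff gcd(g, n) = 1
gcd(34, 45) = 1
Since gcd = 1, 34 is a generator.

Yes, 34 generates ℤ_45


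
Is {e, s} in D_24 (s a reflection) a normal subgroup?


H = {e, s} in D_24 (s a reflection)
r·s·r⁻¹ = sr⁻² ≠ s for n ≥ 3, so {e, s} is not closed under conjugation

No, not a normal subgroup


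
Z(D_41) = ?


Z(G) = {g ∈ G | gx = xg for all x ∈ G}
For odd n, Z(D_n) = {e}: no nontrivial rotation commutes with all reflections

Z(D_41) = {e}


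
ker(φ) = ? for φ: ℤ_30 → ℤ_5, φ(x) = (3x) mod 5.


Kernel = preimage of identity
ker(φ) = {x ∈ ℤ_30 : 3x ≡ 0 (mod 5)}. Since 5 | 30, φ is well-defined. The kernel is the cyclic subgroup ⟨5⟩ of ℤ_30 (order 6), i.e. {0, 5, 10, 15, 20, 25}

ker(φ) = {0, 5, 10, 15, 20, 25}


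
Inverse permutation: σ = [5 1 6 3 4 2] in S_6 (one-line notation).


To find σ⁻¹, swap domain and range:
σ(1) = 5 → σ⁻¹(5) = 1
σ(2) = 1 → σ⁻¹(1) = 2
σ(3) = 6 → σ⁻¹(6) = 3
σ(4) = 3 → σ⁻¹(3) = 4
σ(5) = 4 → σ⁻¹(4) = 5
σ(6) = 2 → σ⁻¹(2) = 6

σ⁻¹ = [2 6 4 5 1 3]


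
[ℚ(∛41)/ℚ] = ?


∛41 has minimal polynomial x³ - 41 (irreducible over ℚ since 41 is not a perfect cube)

[ℚ(∛41)/ℚ] = 3


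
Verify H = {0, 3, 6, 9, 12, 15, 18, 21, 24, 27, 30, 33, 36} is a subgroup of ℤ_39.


Subgroup test for H = {0, 3, 6, 9, 12, 15, 18, 21, 24, 27, 30, 33, 36} in (ℤ_39, +):
(1) 0 ∈ H? Yes
(2) Closure: for all a,b ∈ H, (a+b) mod 39 ∈ H? Yes
(3) Inverses: for all a ∈ H, -a mod 39 ∈ H? Yes

Yes, H is a subgroup of ℤ_39


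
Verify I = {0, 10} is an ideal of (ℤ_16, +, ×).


Check ideal conditions for I = {0, 10} in ℤ_16:
(1) I is an additive subgroup? No
(2) For r ∈ ℤ_16 and a ∈ I: r·a ∈ I? No  [counterexample: r=2, a=10, r·a mod 16 = 4 ∉ I]

No, I is not an ideal of ℤ_16


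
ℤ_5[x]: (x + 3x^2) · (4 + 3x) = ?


Expand and collect like terms; reduce coefficients mod 5:
x^0: 0·4 = 0 ≡ 0 (mod 5)
x^1: 0·3 + 1·4 = 4 ≡ 4 (mod 5)
x^2: 1·3 + 3·4 = 15 ≡ 0 (mod 5)
x^3: 3·3 = 9 ≡ 4 (mod 5)
Result: 4x + 4x^3

f · g = 4x + 4x^3


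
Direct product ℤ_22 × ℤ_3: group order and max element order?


|ℤ_22 × ℤ_3| = 22 × 3 = 66
Max element order = lcm(22,3) = 66
Cyclic? Yes (gcd=1)

|ℤ_22×ℤ_3| = 66, max element order = 66


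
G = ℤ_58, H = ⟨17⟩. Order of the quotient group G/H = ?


|⟨17⟩| = n / gcd(17, 58) = 58 / 1 = 58
H is normal (ℤ_58 is abelian).
|G/H| = |G| / |H| = 58 / 58 = 1

|G/H| = 1


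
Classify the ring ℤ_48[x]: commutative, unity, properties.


ℤ_48 has zero divisors (2·24 ≡ 0), and these lift to constant zero divisors in ℤ_48[x]; so not an integral domain
Commutative: Yes
Integral domain: No
Has unity: Yes

ℤ_48[x]: Commutative=Yes, Unity=Yes


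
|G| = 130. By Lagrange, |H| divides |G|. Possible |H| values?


Lagrange's theorem: |H| divides |G|
|G| = 130
Divisors of 130: 1, 2, 5, 10, 13, 26, 65, 130

Possible subgroup orders: {1, 2, 5, 10, 13, 26, 65, 130}


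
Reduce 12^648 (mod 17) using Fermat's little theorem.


Fermat's little theorem: if p is prime and gcd(a,p)=1, then a^(p-1) ≡ 1 (mod p)
p = 17 is prime, gcd(12,17) = 1
Reduce exponent: 648 mod 16 = 8
So 12^648 ≡ 12^8 (mod 17)
12^8 mod 17 = 16

12^648 ≡ 16 (mod 17)


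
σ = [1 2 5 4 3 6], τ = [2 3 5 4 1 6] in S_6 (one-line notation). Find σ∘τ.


σ∘τ: apply τ first, then σ
1 →τ 2 →σ 2
2 →τ 3 →σ 5
3 →τ 5 →σ 3
4 →τ 4 →σ 4
5 →τ 1 →σ 1
6 →τ 6 →σ 6

σ∘τ = [2 5 3 4 1 6]


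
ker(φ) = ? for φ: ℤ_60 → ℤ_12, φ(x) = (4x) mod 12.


Kernel = preimage of identity
ker(φ) = {x ∈ ℤ_60 : 4x ≡ 0 (mod 12)}. Since 12 | 60, φ is well-defined. The kernel is the cyclic subgroup ⟨3⟩ of ℤ_60 (order 20), i.e. {0, 3, 6, 9, 12, 15, 18, 21, 24, 27, 30, 33, 36, 39, 42, 45, 48, 51, 54, 57}

ker(φ) = {0, 3, 6, 9, 12, 15, 18, 21, 24, 27, 30, 33, 36, 39, 42, 45, 48, 51, 54, 57}


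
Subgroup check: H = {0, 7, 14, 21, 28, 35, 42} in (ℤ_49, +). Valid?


Subgroup test for H = {0, 7, 14, 21, 28, 35, 42} in (ℤ_49, +):
(1) 0 ∈ H? Yes
(2) Closure: for all a,b ∈ H, (a+b) mod 49 ∈ H? Yes
(3) Inverses: for all a ∈ H, -a mod 49 ∈ H? Yes

Yes, H is a subgroup of ℤ_49


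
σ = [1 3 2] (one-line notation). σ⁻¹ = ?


To find σ⁻¹, swap domain and range:
σ(1) = 1 → σ⁻¹(1) = 1
σ(2) = 3 → σ⁻¹(3) = 2
σ(3) = 2 → σ⁻¹(2) = 3

σ⁻¹ = [1 3 2]


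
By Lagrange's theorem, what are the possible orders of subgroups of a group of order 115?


Lagrange's theorem: |H| divides |G|
|G| = 115
Divisors of 115: 1, 5, 23, 115

Possible subgroup orders: {1, 5, 23, 115}


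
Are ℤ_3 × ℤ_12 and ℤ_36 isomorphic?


Comparing ℤ_3 × ℤ_12 and ℤ_36:
gcd(3,12) = 3 ≠ 1. Max element order in ℤ_3×ℤ_12 is lcm(3,12) = 12 < 36, so it has no element of order 36

No, ℤ_3 × ℤ_12 ≇ ℤ_36


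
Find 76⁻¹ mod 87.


Use the extended Euclidean algorithm to write 1 = 76·s + 87·t; then s mod 87 is the inverse.
Euclidean algorithm:
  76 = 0·87 + 76
  87 = 1·76 + 11
  76 = 6·11 + 10
  11 = 1·10 + 1
  10 = 10·1 + 0
gcd(76,87) = 1
Back-substitution gives: 76·(-8) + 87·(7) = 1
So 76⁻¹ ≡ -8 ≡ 79 (mod 87)
Check: 76 × 79 = 6004 ≡ 1 (mod 87) ✓

76⁻¹ ≡ 79 (mod 87)


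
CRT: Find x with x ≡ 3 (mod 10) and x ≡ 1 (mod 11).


m₁ = 10, m₂ = 11, gcd = 1, so CRT applies. M = m₁·m₂ = 110
Let M₁ = M/m₁ = 11, M₂ = M/m₂ = 10
Find y₁ ≡ M₁⁻¹ (mod m₁): 11⁻¹ ≡ 1 (mod 10)
Find y₂ ≡ M₂⁻¹ (mod m₂): 10⁻¹ ≡ 10 (mod 11)
x = a₁·M₁·y₁ + a₂·M₂·y₂ = 3·11·1 + 1·10·10 = 133
Reduce mod 110: x ≡ 23
Check: 23 mod 10 = 3 ✓, 23 mod 11 = 1 ✓

x ≡ 23 (mod 110)


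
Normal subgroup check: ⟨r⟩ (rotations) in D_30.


H = ⟨r⟩ (rotations) in D_30
The rotation subgroup ⟨r⟩ has index 2 in D_30, so it is normal

Yes, normal subgroup


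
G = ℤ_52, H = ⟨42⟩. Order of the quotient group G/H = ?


|⟨42⟩| = n / gcd(42, 52) = 52 / 2 = 26
H is normal (ℤ_52 is abelian).
|G/H| = |G| / |H| = 52 / 26 = 2

|G/H| = 2


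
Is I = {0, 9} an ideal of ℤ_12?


Check ideal conditions for I = {0, 9} in ℤ_12:
(1) I is an additive subgroup? No
(2) For r ∈ ℤ_12 and a ∈ I: r·a ∈ I? No  [counterexample: r=2, a=9, r·a mod 12 = 6 ∉ I]

No, I is not an ideal of ℤ_12


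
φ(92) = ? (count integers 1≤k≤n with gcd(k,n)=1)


Factor n: 92 = 2^2 × 23
φ(n) = n · ∏(1 - 1/p) over distinct primes p | n
φ(92) = 92 · (1 - 1/2) · (1 - 1/23) = 44

φ(92) = 44


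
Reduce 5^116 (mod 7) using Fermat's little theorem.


Fermat's little theorem: if p is prime and gcd(a,p)=1, then a^(p-1) ≡ 1 (mod p)
p = 7 is prime, gcd(5,7) = 1
Reduce exponent: 116 mod 6 = 2
So 5^116 ≡ 5^2 (mod 7)
5^2 mod 7 = 4

5^116 ≡ 4 (mod 7)


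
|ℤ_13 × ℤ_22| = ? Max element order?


|ℤ_13 × ℤ_22| = 13 × 22 = 286
Max element order = lcm(13,22) = 286
Cyclic? Yes (gcd=1)

|ℤ_13×ℤ_22| = 286, max element order = 286


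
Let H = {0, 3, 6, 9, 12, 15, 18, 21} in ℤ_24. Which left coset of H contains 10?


10 + H = {10 + h (mod 24) : h ∈ H}
10+0=10, 10+3=13, 10+6=16, 10+9=19, 10+12=22, 10+15=1, 10+18=4, 10+21=7
10 + H = {1, 4, 7, 10, 13, 16, 19, 22} = 1 + H

10 + H = {1, 4, 7, 10, 13, 16, 19, 22}


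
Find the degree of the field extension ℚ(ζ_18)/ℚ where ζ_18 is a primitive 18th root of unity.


[ℚ(ζ_n):ℚ] = deg Φ_n(x) = φ(n). Here φ(18) = 6

[ℚ(ζ_18)/ℚ where ζ_18 is a primitive 18th root of unity] = 6


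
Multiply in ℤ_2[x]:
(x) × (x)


Expand and collect like terms; reduce coefficients mod 2:
x^0: 0·0 = 0 ≡ 0 (mod 2)
x^1: 0·1 + 1·0 = 0 ≡ 0 (mod 2)
x^2: 1·1 = 1 ≡ 1 (mod 2)
Result: x^2

f · g = x^2


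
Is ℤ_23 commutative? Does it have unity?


ℤ_23 is a commutative ring with unity 1; 23 is prime, so ℤ_23 is a field (hence an integral domain)
Commutative: Yes
Integral domain: Yes
Has unity: Yes

ℤ_23: Commutative=Yes, Unity=Yes


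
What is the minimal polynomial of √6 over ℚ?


√6 satisfies x² - 6 = 0, irreducible over ℚ since 6 is squarefree

Minimal polynomial: x² - 6


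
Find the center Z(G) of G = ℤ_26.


Z(G) = {g ∈ G | gx = xg for all x ∈ G}
ℤ_26 is abelian, so Z(G) = G

Z(ℤ_26) = ℤ_26


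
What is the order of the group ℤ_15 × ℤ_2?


|A × B| = |A| · |B|
|ℤ_15 × ℤ_2| = 15 × 2 = 30

|ℤ_15 × ℤ_2| = 30


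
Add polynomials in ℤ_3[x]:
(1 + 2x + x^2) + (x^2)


Add coefficients mod 3:
x^0: 1 + 0 = 1 (mod 3)
x^1: 2 + 0 = 2 (mod 3)
x^2: 1 + 1 = 2 (mod 3)
Result: 1 + 2x + 2x^2

f + g = 1 + 2x + 2x^2


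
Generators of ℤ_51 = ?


g generates ℤ_n iff gcd(g,n) = 1
Prime factors of 51: 3, 17
Generators are g ∈ {1,...,50} not divisible by any of these primes.
Generators: {1, 2, 4, 5, 7, 8, 10, 11, 13, 14, 16, 19, 20, 22, 23, 25, 26, 28, 29, 31, 32, 35, 37, 38, 40, 41, 43, 44, 46, 47, 49, 50}
Number of generators = φ(51) = 32

Generators of ℤ_51 = {1, 2, 4, 5, 7, 8, 10, 11, 13, 14, 16, 19, 20, 22, 23, 25, 26, 28, 29, 31, 32, 35, 37, 38, 40, 41, 43, 44, 46, 47, 49, 50}


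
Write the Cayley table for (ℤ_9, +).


Elements: {0, 1, 2, 3, 4, 5, 6, 7, 8}
Operation: addition mod 9
Entry (a, b) = (a + b) mod 9

Cayley table:
  | 0 | 1 | 2 | 3 | 4 | 5 | 6 | 7 | 8
0 | 0 | 1 | 2 | 3 | 4 | 5 | 6 | 7 | 8
1 | 1 | 2 | 3 | 4 | 5 | 6 | 7 | 8 | 0
2 | 2 | 3 | 4 | 5 | 6 | 7 | 8 | 0 | 1
3 | 3 | 4 | 5 | 6 | 7 | 8 | 0 | 1 | 2
4 | 4 | 5 | 6 | 7 | 8 | 0 | 1 | 2 | 3
5 | 5 | 6 | 7 | 8 | 0 | 1 | 2 | 3 | 4
6 | 6 | 7 | 8 | 0 | 1 | 2 | 3 | 4 | 5
7 | 7 | 8 | 0 | 1 | 2 | 3 | 4 | 5 | 6
8 | 8 | 0 | 1 | 2 | 3 | 4 | 5 | 6 | 7


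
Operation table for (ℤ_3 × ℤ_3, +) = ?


Elements: {(0,0), (0,1), (0,2), (1,0), (1,1), (1,2), (2,0), (2,1), (2,2)}
Operation: componentwise addition mod (3, 3)
Entry (a, b) = ((a₁+b₁) mod 3, (a₂+b₂) mod 3)

Cayley table:
      | (0,0) | (0,1) | (0,2) | (1,0) | (1,1) | (1,2) | (2,0) | (2,1) | (2,2)
(0,0) | (0,0) | (0,1) | (0,2) | (1,0) | (1,1) | (1,2) | (2,0) | (2,1) | (2,2)
(0,1) | (0,1) | (0,2) | (0,0) | (1,1) | (1,2) | (1,0) | (2,1) | (2,2) | (2,0)
(0,2) | (0,2) | (0,0) | (0,1) | (1,2) | (1,0) | (1,1) | (2,2) | (2,0) | (2,1)
(1,0) | (1,0) | (1,1) | (1,2) | (2,0) | (2,1) | (2,2) | (0,0) | (0,1) | (0,2)
(1,1) | (1,1) | (1,2) | (1,0) | (2,1) | (2,2) | (2,0) | (0,1) | (0,2) | (0,0)
(1,2) | (1,2) | (1,0) | (1,1) | (2,2) | (2,0) | (2,1) | (0,2) | (0,0) | (0,1)
(2,0) | (2,0) | (2,1) | (2,2) | (0,0) | (0,1) | (0,2) | (1,0) | (1,1) | (1,2)
(2,1) | (2,1) | (2,2) | (2,0) | (0,1) | (0,2) | (0,0) | (1,1) | (1,2) | (1,0)
(2,2) | (2,2) | (2,0) | (2,1) | (0,2) | (0,0) | (0,1) | (1,2) | (1,0) | (1,1)


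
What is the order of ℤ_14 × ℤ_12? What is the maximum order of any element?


|ℤ_14 × ℤ_12| = 14 × 12 = 168
Max element order = lcm(14,12) = 84
Cyclic? No (gcd=2)

|ℤ_14×ℤ_12| = 168, max element order = 84


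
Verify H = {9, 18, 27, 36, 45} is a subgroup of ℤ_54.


Subgroup test for H = {9, 18, 27, 36, 45} in (ℤ_54, +):
(1) 0 ∈ H? No
(2) Closure: for all a,b ∈ H, (a+b) mod 54 ∈ H? No  [counterexample: 9 + 45 = 0 ∉ H]
(3) Inverses: for all a ∈ H, -a mod 54 ∈ H? Yes

No, H is not a subgroup of ℤ_54


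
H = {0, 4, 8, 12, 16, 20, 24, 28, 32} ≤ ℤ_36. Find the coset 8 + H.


8 + H = {8 + h (mod 36) : h ∈ H}
8+0=8, 8+4=12, 8+8=16, 8+12=20, 8+16=24, 8+20=28, 8+24=32, 8+28=0, 8+32=4
8 + H = {0, 4, 8, 12, 16, 20, 24, 28, 32} = 0 + H

8 + H = {0, 4, 8, 12, 16, 20, 24, 28, 32}


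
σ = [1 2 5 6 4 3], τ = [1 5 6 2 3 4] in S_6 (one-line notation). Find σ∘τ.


σ∘τ: apply τ first, then σ
1 →τ 1 →σ 1
2 →τ 5 →σ 4
3 →τ 6 →σ 3
4 →τ 2 →σ 2
5 →τ 3 →σ 5
6 →τ 4 →σ 6

σ∘τ = [1 4 3 2 5 6]


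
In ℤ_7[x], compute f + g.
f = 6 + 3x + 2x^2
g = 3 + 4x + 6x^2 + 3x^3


Add coefficients mod 7:
x^0: 6 + 3 = 2 (mod 7)
x^1: 3 + 4 = 0 (mod 7)
x^2: 2 + 6 = 1 (mod 7)
x^3: 0 + 3 = 3 (mod 7)
Result: 2 + x^2 + 3x^3

f + g = 2 + x^2 + 3x^3


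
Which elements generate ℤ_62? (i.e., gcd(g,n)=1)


g generates ℤ_n iff gcd(g,n) = 1
Prime factors of 62: 2, 31
Generators are g ∈ {1,...,61} not divisible by any of these primes.
Generators: {1, 3, 5, 7, 9, 11, 13, 15, 17, 19, 21, 23, 25, 27, 29, 33, 35, 37, 39, 41, 43, 45, 47, 49, 51, 53, 55, 57, 59, 61}
Number of generators = φ(62) = 30

Generators of ℤ_62 = {1, 3, 5, 7, 9, 11, 13, 15, 17, 19, 21, 23, 25, 27, 29, 33, 35, 37, 39, 41, 43, 45, 47, 49, 51, 53, 55, 57, 59, 61}


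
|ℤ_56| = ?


ℤ_n has n elements.

|ℤ_56| = 56


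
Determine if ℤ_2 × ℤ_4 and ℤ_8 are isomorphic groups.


Comparing ℤ_2 × ℤ_4 and ℤ_8:
gcd(2,4) = 2 ≠ 1. Max element order in ℤ_2×ℤ_4 is lcm(2,4) = 4 < 8, so it has no element of order 8

No, ℤ_2 × ℤ_4 ≇ ℤ_8


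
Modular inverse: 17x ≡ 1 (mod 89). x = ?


Use the extended Euclidean algorithm to write 1 = 17·s + 89·t; then s mod 89 is the inverse.
Euclidean algorithm:
  17 = 0·89 + 17
  89 = 5·17 + 4
  17 = 4·4 + 1
  4 = 4·1 + 0
gcd(17,89) = 1
Back-substitution gives: 17·(21) + 89·(-4) = 1
So 17⁻¹ ≡ 21 ≡ 21 (mod 89)
Check: 17 × 21 = 357 ≡ 1 (mod 89) ✓

17⁻¹ ≡ 21 (mod 89)


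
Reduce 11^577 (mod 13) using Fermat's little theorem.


Fermat's little theorem: if p is prime and gcd(a,p)=1, then a^(p-1) ≡ 1 (mod p)
p = 13 is prime, gcd(11,13) = 1
Reduce exponent: 577 mod 12 = 1
So 11^577 ≡ 11^1 (mod 13)
11^1 mod 13 = 11

11^577 ≡ 11 (mod 13)


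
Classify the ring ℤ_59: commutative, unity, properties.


ℤ_59 is a commutative ring with unity 1; 59 is prime, so ℤ_59 is a field (hence an integral domain)
Commutative: Yes
Integral domain: Yes
Has unity: Yes

ℤ_59: Commutative=Yes, Unity=Yes


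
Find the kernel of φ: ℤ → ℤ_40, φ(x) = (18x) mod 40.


Kernel = preimage of identity
ker(φ) = {x ∈ ℤ : 18x ≡ 0 (mod 40)}. gcd(18,40) = 2, so 18x ≡ 0 (mod 40) ⟺ x ≡ 0 (mod 40/2 = 20). Hence ker(φ) = 20ℤ

ker(φ) = 20ℤ


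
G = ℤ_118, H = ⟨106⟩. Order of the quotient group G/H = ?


|⟨106⟩| = n / gcd(106, 118) = 118 / 2 = 59
H is normal (ℤ_118 is abelian).
|G/H| = |G| / |H| = 118 / 59 = 2

|G/H| = 2


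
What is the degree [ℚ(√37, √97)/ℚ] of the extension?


[ℚ(√37,√97):ℚ] = [ℚ(√37,√97):ℚ(√37)]·[ℚ(√37):ℚ] = 2·2 = 4

[ℚ(√37, √97)/ℚ] = 4


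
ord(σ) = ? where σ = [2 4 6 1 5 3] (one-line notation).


Cycle decomposition: (1 2 4) (3 6)
Cycle lengths: 3, 2
Order = lcm(3, 2) = 6

ord(σ) = 6


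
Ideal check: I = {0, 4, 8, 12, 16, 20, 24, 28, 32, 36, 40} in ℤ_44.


Check ideal conditions for I = {0, 4, 8, 12, 16, 20, 24, 28, 32, 36, 40} in ℤ_44:
(1) I is an additive subgroup? Yes
(2) For r ∈ ℤ_44 and a ∈ I: r·a ∈ I? Yes

Yes, I is an ideal of ℤ_44


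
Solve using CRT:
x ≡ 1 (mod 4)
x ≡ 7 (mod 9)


m₁ = 4, m₂ = 9, gcd = 1, so CRT applies. M = m₁·m₂ = 36
Let M₁ = M/m₁ = 9, M₂ = M/m₂ = 4
Find y₁ ≡ M₁⁻¹ (mod m₁): 9⁻¹ ≡ 1 (mod 4)
Find y₂ ≡ M₂⁻¹ (mod m₂): 4⁻¹ ≡ 7 (mod 9)
x = a₁·M₁·y₁ + a₂·M₂·y₂ = 1·9·1 + 7·4·7 = 205
Reduce mod 36: x ≡ 25
Check: 25 mod 4 = 1 ✓, 25 mod 9 = 7 ✓

x ≡ 25 (mod 36)
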